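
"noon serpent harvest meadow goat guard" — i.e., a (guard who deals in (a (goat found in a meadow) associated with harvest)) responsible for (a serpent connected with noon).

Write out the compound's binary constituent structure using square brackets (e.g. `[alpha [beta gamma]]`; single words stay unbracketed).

The outermost head in the paraphrase is "guard" (specifically "harvest meadow goat guard"), modified by "noon serpent".
Within "noon serpent", the head is "serpent" and the modifier is "noon".
Within "harvest meadow goat guard", the head is "guard" and the modifier is "harvest meadow goat".
Within "harvest meadow goat", the head is "goat" (specifically "meadow goat") and the modifier is "harvest".
Within "meadow goat", the head is "goat" and the modifier is "meadow".
Putting it together: [[noon serpent] [[harvest [meadow goat]] guard]].

[[noon serpent] [[harvest [meadow goat]] guard]]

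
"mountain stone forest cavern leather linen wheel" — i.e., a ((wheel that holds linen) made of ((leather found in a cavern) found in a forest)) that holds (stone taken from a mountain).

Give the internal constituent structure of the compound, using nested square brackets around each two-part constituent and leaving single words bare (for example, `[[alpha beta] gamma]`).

[[mountain stone] [[forest [cavern leather]] [linen wheel]]]

The outermost head in the paraphrase is "wheel" (specifically "forest cavern leather linen wheel"), modified by "mountain stone".
Inside "mountain stone": head "stone", modifier "mountain".
Inside "forest cavern leather linen wheel": head "wheel" (specifically "linen wheel"), modifier "forest cavern leather".
Inside "forest cavern leather": head "leather" (specifically "cavern leather"), modifier "forest".
Inside "cavern leather": head "leather", modifier "cavern".
Inside "linen wheel": head "wheel", modifier "linen".
Assembled: [[mountain stone] [[forest [cavern leather]] [linen wheel]]].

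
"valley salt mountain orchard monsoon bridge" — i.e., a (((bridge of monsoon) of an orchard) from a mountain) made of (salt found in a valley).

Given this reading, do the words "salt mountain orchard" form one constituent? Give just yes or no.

no

The top-level split is [valley salt] [mountain orchard monsoon bridge]; the full structure is [[valley salt] [mountain [orchard [monsoon bridge]]]].
"salt mountain orchard" straddles a constituent boundary, so it is not a single unit.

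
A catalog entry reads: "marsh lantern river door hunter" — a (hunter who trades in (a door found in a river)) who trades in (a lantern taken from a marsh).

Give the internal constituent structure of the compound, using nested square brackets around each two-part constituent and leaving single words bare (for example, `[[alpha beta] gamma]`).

The outermost head in the paraphrase is "hunter" (specifically "river door hunter"), modified by "marsh lantern".
Within "marsh lantern", the head is "lantern" and the modifier is "marsh".
Within "river door hunter", the head is "hunter" and the modifier is "river door".
Within "river door", the head is "door" and the modifier is "river".
So the structure is [[marsh lantern] [[river door] hunter]].

[[marsh lantern] [[river door] hunter]]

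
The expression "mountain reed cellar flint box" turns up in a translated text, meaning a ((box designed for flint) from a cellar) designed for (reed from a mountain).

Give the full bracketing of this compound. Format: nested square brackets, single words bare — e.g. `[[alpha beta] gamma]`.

[[mountain reed] [cellar [flint box]]]

Whole compound: head "box" (specifically "cellar flint box"), modifier "mountain reed".
"mountain reed" → head "reed", modifier "mountain".
"cellar flint box" → head "box" (specifically "flint box"), modifier "cellar".
"flint box" → head "box", modifier "flint".
Putting it together: [[mountain reed] [cellar [flint box]]].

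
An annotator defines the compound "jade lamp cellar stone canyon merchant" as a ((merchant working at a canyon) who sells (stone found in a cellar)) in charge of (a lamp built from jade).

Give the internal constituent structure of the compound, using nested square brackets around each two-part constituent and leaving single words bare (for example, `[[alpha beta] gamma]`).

[[jade lamp] [[cellar stone] [canyon merchant]]]

The outermost head in the paraphrase is "merchant" (specifically "cellar stone canyon merchant"), modified by "jade lamp".
Within "jade lamp", the head is "lamp" and the modifier is "jade".
Within "cellar stone canyon merchant", the head is "merchant" (specifically "canyon merchant") and the modifier is "cellar stone".
Within "cellar stone", the head is "stone" and the modifier is "cellar".
Within "canyon merchant", the head is "merchant" and the modifier is "canyon".
So the structure is [[jade lamp] [[cellar stone] [canyon merchant]]].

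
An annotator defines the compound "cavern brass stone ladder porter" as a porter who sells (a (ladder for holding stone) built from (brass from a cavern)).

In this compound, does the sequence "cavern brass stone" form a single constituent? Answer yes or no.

no

The top-level split is [cavern brass stone ladder] [porter]; the full structure is [[[cavern brass] [stone ladder]] porter].
"cavern brass stone" straddles a constituent boundary, so it is not a single unit.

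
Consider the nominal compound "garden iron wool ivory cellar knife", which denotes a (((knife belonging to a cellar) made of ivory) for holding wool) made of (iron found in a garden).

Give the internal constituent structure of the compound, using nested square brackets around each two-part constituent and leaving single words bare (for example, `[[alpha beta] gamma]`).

[[garden iron] [wool [ivory [cellar knife]]]]

Overall it is a kind of knife (specifically "wool ivory cellar knife"); the modifier is "garden iron".
Within "garden iron", the head is "iron" and the modifier is "garden".
Within "wool ivory cellar knife", the head is "knife" (specifically "ivory cellar knife") and the modifier is "wool".
Within "ivory cellar knife", the head is "knife" (specifically "cellar knife") and the modifier is "ivory".
Within "cellar knife", the head is "knife" and the modifier is "cellar".
Assembled: [[garden iron] [wool [ivory [cellar knife]]]].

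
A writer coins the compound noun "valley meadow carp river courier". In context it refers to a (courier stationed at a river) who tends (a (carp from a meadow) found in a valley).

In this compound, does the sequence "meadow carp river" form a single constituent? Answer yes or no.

The top-level split is [valley meadow carp] [river courier]; the full structure is [[valley [meadow carp]] [river courier]].
"meadow carp river" straddles a constituent boundary, so it is not a single unit.

no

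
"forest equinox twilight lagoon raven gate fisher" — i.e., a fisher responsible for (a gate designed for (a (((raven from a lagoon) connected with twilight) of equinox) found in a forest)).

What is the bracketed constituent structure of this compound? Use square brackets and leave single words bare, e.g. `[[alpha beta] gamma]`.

[[[forest [equinox [twilight [lagoon raven]]]] gate] fisher]

Overall it is a kind of fisher; the modifier is "forest equinox twilight lagoon raven gate".
Inside "forest equinox twilight lagoon raven gate": head "gate", modifier "forest equinox twilight lagoon raven".
Inside "forest equinox twilight lagoon raven": head "raven" (specifically "equinox twilight lagoon raven"), modifier "forest".
Inside "equinox twilight lagoon raven": head "raven" (specifically "twilight lagoon raven"), modifier "equinox".
Inside "twilight lagoon raven": head "raven" (specifically "lagoon raven"), modifier "twilight".
Inside "lagoon raven": head "raven", modifier "lagoon".
Putting it together: [[[forest [equinox [twilight [lagoon raven]]]] gate] fisher].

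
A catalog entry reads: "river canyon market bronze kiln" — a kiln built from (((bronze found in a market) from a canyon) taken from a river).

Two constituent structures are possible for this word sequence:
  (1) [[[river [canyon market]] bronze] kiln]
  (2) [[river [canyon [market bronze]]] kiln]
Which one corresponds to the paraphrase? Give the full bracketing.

[[river [canyon [market bronze]]] kiln]

The paraphrase's head is the "kiln" part ("kiln"); its modifier is "river canyon market bronze".
That top-level split, carried through the inner groups, gives [[river [canyon [market bronze]]] kiln].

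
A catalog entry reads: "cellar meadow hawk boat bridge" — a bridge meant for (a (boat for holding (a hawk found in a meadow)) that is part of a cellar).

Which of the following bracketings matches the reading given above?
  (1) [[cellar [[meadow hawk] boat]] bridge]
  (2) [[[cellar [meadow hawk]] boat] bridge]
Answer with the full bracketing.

[[cellar [[meadow hawk] boat]] bridge]

The paraphrase's head is the "bridge" part ("bridge"); its modifier is "cellar meadow hawk boat".
That top-level split, carried through the inner groups, gives [[cellar [[meadow hawk] boat]] bridge].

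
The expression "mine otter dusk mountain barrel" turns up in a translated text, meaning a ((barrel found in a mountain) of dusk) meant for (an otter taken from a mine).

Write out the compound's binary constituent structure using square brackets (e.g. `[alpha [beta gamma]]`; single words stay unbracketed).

The outermost head in the paraphrase is "barrel" (specifically "dusk mountain barrel"), modified by "mine otter".
Inside "mine otter": head "otter", modifier "mine".
Inside "dusk mountain barrel": head "barrel" (specifically "mountain barrel"), modifier "dusk".
Inside "mountain barrel": head "barrel", modifier "mountain".
Assembled: [[mine otter] [dusk [mountain barrel]]].

[[mine otter] [dusk [mountain barrel]]]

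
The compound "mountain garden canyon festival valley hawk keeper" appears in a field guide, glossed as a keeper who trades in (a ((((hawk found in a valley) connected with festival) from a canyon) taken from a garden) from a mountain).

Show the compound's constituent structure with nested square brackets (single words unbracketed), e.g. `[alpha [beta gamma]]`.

At the top level: head "keeper"; modifier "mountain garden canyon festival valley hawk".
Within "mountain garden canyon festival valley hawk", the head is "hawk" (specifically "garden canyon festival valley hawk") and the modifier is "mountain".
Within "garden canyon festival valley hawk", the head is "hawk" (specifically "canyon festival valley hawk") and the modifier is "garden".
Within "canyon festival valley hawk", the head is "hawk" (specifically "festival valley hawk") and the modifier is "canyon".
Within "festival valley hawk", the head is "hawk" (specifically "valley hawk") and the modifier is "festival".
Within "valley hawk", the head is "hawk" and the modifier is "valley".
So the structure is [[mountain [garden [canyon [festival [valley hawk]]]]] keeper].

[[mountain [garden [canyon [festival [valley hawk]]]]] keeper]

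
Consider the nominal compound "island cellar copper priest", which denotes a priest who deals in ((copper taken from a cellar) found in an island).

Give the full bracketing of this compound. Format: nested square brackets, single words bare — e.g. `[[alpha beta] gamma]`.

Whole compound: head "priest", modifier "island cellar copper".
"island cellar copper" → head "copper" (specifically "cellar copper"), modifier "island".
"cellar copper" → head "copper", modifier "cellar".
Putting it together: [[island [cellar copper]] priest].

[[island [cellar copper]] priest]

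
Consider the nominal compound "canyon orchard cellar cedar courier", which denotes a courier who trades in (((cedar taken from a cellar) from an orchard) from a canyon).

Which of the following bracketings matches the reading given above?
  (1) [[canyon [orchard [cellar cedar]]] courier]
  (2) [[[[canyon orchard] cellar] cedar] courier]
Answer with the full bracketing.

[[canyon [orchard [cellar cedar]]] courier]

The paraphrase's head is the "courier" part ("courier"); its modifier is "canyon orchard cellar cedar".
That top-level split, carried through the inner groups, gives [[canyon [orchard [cellar cedar]]] courier].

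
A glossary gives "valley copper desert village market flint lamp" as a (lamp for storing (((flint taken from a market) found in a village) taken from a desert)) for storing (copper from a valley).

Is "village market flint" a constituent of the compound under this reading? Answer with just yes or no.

yes

The paraphrase groups the words so that "village market flint" is one unit: it corresponds to a single parenthesized sub-phrase.
The full structure is [[valley copper] [[desert [village [market flint]]] lamp]], in which [village market flint] is a constituent.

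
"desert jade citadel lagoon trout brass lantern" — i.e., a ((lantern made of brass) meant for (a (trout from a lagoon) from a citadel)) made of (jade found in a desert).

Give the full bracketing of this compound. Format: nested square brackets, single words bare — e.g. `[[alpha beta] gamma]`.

[[desert jade] [[citadel [lagoon trout]] [brass lantern]]]

The outermost head in the paraphrase is "lantern" (specifically "citadel lagoon trout brass lantern"), modified by "desert jade".
Inside "desert jade": head "jade", modifier "desert".
Inside "citadel lagoon trout brass lantern": head "lantern" (specifically "brass lantern"), modifier "citadel lagoon trout".
Inside "citadel lagoon trout": head "trout" (specifically "lagoon trout"), modifier "citadel".
Inside "lagoon trout": head "trout", modifier "lagoon".
Inside "brass lantern": head "lantern", modifier "brass".
So the structure is [[desert jade] [[citadel [lagoon trout]] [brass lantern]]].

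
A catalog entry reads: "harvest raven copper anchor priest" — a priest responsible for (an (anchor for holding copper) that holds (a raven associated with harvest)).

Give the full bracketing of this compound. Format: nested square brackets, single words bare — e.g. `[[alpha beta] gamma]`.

[[[harvest raven] [copper anchor]] priest]

Whole compound: head "priest", modifier "harvest raven copper anchor".
Within "harvest raven copper anchor", the head is "anchor" (specifically "copper anchor") and the modifier is "harvest raven".
Within "harvest raven", the head is "raven" and the modifier is "harvest".
Within "copper anchor", the head is "anchor" and the modifier is "copper".
Putting it together: [[[harvest raven] [copper anchor]] priest].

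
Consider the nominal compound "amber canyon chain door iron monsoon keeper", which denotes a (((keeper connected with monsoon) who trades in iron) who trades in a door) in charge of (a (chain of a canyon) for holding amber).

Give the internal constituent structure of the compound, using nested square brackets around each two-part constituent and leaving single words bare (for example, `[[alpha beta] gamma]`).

[[amber [canyon chain]] [door [iron [monsoon keeper]]]]

The outermost head in the paraphrase is "keeper" (specifically "door iron monsoon keeper"), modified by "amber canyon chain".
Within "amber canyon chain", the head is "chain" (specifically "canyon chain") and the modifier is "amber".
Within "canyon chain", the head is "chain" and the modifier is "canyon".
Within "door iron monsoon keeper", the head is "keeper" (specifically "iron monsoon keeper") and the modifier is "door".
Within "iron monsoon keeper", the head is "keeper" (specifically "monsoon keeper") and the modifier is "iron".
Within "monsoon keeper", the head is "keeper" and the modifier is "monsoon".
Putting it together: [[amber [canyon chain]] [door [iron [monsoon keeper]]]].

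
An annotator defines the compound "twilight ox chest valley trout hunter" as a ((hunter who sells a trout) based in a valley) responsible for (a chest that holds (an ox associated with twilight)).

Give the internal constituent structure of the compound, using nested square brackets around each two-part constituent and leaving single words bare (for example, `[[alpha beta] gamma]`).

[[[twilight ox] chest] [valley [trout hunter]]]

Whole compound: head "hunter" (specifically "valley trout hunter"), modifier "twilight ox chest".
Within "twilight ox chest", the head is "chest" and the modifier is "twilight ox".
Within "twilight ox", the head is "ox" and the modifier is "twilight".
Within "valley trout hunter", the head is "hunter" (specifically "trout hunter") and the modifier is "valley".
Within "trout hunter", the head is "hunter" and the modifier is "trout".
So the structure is [[[twilight ox] chest] [valley [trout hunter]]].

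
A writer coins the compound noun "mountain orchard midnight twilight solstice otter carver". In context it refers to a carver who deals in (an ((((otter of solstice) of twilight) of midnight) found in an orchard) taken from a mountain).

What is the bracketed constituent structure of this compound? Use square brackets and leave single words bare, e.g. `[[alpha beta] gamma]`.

Overall it is a kind of carver; the modifier is "mountain orchard midnight twilight solstice otter".
"mountain orchard midnight twilight solstice otter" → head "otter" (specifically "orchard midnight twilight solstice otter"), modifier "mountain".
"orchard midnight twilight solstice otter" → head "otter" (specifically "midnight twilight solstice otter"), modifier "orchard".
"midnight twilight solstice otter" → head "otter" (specifically "twilight solstice otter"), modifier "midnight".
"twilight solstice otter" → head "otter" (specifically "solstice otter"), modifier "twilight".
"solstice otter" → head "otter", modifier "solstice".
Putting it together: [[mountain [orchard [midnight [twilight [solstice otter]]]]] carver].

[[mountain [orchard [midnight [twilight [solstice otter]]]]] carver]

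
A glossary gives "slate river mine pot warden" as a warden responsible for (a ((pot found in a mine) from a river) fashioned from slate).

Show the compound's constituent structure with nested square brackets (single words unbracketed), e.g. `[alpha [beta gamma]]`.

Whole compound: head "warden", modifier "slate river mine pot".
Within "slate river mine pot", the head is "pot" (specifically "river mine pot") and the modifier is "slate".
Within "river mine pot", the head is "pot" (specifically "mine pot") and the modifier is "river".
Within "mine pot", the head is "pot" and the modifier is "mine".
Putting it together: [[slate [river [mine pot]]] warden].

[[slate [river [mine pot]]] warden]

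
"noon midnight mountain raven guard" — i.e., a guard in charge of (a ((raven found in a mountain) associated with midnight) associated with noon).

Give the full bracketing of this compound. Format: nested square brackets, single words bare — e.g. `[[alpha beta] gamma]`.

[[noon [midnight [mountain raven]]] guard]

The outermost head in the paraphrase is "guard", modified by "noon midnight mountain raven".
Inside "noon midnight mountain raven": head "raven" (specifically "midnight mountain raven"), modifier "noon".
Inside "midnight mountain raven": head "raven" (specifically "mountain raven"), modifier "midnight".
Inside "mountain raven": head "raven", modifier "mountain".
Assembled: [[noon [midnight [mountain raven]]] guard].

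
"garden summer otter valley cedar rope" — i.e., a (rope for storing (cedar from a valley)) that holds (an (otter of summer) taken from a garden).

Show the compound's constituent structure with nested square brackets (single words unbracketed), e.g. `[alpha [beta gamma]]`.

Overall it is a kind of rope (specifically "valley cedar rope"); the modifier is "garden summer otter".
Inside "garden summer otter": head "otter" (specifically "summer otter"), modifier "garden".
Inside "summer otter": head "otter", modifier "summer".
Inside "valley cedar rope": head "rope", modifier "valley cedar".
Inside "valley cedar": head "cedar", modifier "valley".
So the structure is [[garden [summer otter]] [[valley cedar] rope]].

[[garden [summer otter]] [[valley cedar] rope]]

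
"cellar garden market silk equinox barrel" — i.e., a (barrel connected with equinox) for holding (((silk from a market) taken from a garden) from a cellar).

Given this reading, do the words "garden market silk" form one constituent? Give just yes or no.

yes

The paraphrase groups the words so that "garden market silk" is one unit: it corresponds to a single parenthesized sub-phrase.
The full structure is [[cellar [garden [market silk]]] [equinox barrel]], in which [garden market silk] is a constituent.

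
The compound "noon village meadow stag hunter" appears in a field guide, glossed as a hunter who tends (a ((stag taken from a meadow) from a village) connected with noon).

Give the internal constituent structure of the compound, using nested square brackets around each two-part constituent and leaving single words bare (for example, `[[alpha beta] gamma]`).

Overall it is a kind of hunter; the modifier is "noon village meadow stag".
"noon village meadow stag" → head "stag" (specifically "village meadow stag"), modifier "noon".
"village meadow stag" → head "stag" (specifically "meadow stag"), modifier "village".
"meadow stag" → head "stag", modifier "meadow".
Putting it together: [[noon [village [meadow stag]]] hunter].

[[noon [village [meadow stag]]] hunter]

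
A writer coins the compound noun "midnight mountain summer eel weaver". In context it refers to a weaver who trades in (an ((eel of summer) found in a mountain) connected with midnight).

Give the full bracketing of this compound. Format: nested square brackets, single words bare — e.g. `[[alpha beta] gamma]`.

[[midnight [mountain [summer eel]]] weaver]

Whole compound: head "weaver", modifier "midnight mountain summer eel".
Inside "midnight mountain summer eel": head "eel" (specifically "mountain summer eel"), modifier "midnight".
Inside "mountain summer eel": head "eel" (specifically "summer eel"), modifier "mountain".
Inside "summer eel": head "eel", modifier "summer".
Assembled: [[midnight [mountain [summer eel]]] weaver].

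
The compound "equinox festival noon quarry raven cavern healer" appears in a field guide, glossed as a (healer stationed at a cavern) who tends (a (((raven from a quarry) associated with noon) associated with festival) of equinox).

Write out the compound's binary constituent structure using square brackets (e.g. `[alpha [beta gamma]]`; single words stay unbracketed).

Whole compound: head "healer" (specifically "cavern healer"), modifier "equinox festival noon quarry raven".
Within "equinox festival noon quarry raven", the head is "raven" (specifically "festival noon quarry raven") and the modifier is "equinox".
Within "festival noon quarry raven", the head is "raven" (specifically "noon quarry raven") and the modifier is "festival".
Within "noon quarry raven", the head is "raven" (specifically "quarry raven") and the modifier is "noon".
Within "quarry raven", the head is "raven" and the modifier is "quarry".
Within "cavern healer", the head is "healer" and the modifier is "cavern".
Putting it together: [[equinox [festival [noon [quarry raven]]]] [cavern healer]].

[[equinox [festival [noon [quarry raven]]]] [cavern healer]]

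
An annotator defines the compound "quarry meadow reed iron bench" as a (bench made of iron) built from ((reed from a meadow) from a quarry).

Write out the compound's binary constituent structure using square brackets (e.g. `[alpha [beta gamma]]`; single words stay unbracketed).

At the top level: head "bench" (specifically "iron bench"); modifier "quarry meadow reed".
Within "quarry meadow reed", the head is "reed" (specifically "meadow reed") and the modifier is "quarry".
Within "meadow reed", the head is "reed" and the modifier is "meadow".
Within "iron bench", the head is "bench" and the modifier is "iron".
Assembled: [[quarry [meadow reed]] [iron bench]].

[[quarry [meadow reed]] [iron bench]]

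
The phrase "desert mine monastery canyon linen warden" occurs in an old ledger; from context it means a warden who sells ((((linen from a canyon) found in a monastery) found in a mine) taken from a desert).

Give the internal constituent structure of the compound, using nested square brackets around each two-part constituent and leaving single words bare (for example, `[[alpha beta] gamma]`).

At the top level: head "warden"; modifier "desert mine monastery canyon linen".
Inside "desert mine monastery canyon linen": head "linen" (specifically "mine monastery canyon linen"), modifier "desert".
Inside "mine monastery canyon linen": head "linen" (specifically "monastery canyon linen"), modifier "mine".
Inside "monastery canyon linen": head "linen" (specifically "canyon linen"), modifier "monastery".
Inside "canyon linen": head "linen", modifier "canyon".
So the structure is [[desert [mine [monastery [canyon linen]]]] warden].

[[desert [mine [monastery [canyon linen]]]] warden]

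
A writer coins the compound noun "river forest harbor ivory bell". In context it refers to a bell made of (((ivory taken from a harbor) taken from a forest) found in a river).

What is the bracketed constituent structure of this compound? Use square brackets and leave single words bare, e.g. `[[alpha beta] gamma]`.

At the top level: head "bell"; modifier "river forest harbor ivory".
"river forest harbor ivory" → head "ivory" (specifically "forest harbor ivory"), modifier "river".
"forest harbor ivory" → head "ivory" (specifically "harbor ivory"), modifier "forest".
"harbor ivory" → head "ivory", modifier "harbor".
Assembled: [[river [forest [harbor ivory]]] bell].

[[river [forest [harbor ivory]]] bell]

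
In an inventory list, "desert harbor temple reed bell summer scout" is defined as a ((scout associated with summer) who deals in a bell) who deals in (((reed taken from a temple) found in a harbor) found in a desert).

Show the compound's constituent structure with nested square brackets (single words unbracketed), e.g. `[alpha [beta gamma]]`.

[[desert [harbor [temple reed]]] [bell [summer scout]]]

At the top level: head "scout" (specifically "bell summer scout"); modifier "desert harbor temple reed".
Inside "desert harbor temple reed": head "reed" (specifically "harbor temple reed"), modifier "desert".
Inside "harbor temple reed": head "reed" (specifically "temple reed"), modifier "harbor".
Inside "temple reed": head "reed", modifier "temple".
Inside "bell summer scout": head "scout" (specifically "summer scout"), modifier "bell".
Inside "summer scout": head "scout", modifier "summer".
So the structure is [[desert [harbor [temple reed]]] [bell [summer scout]]].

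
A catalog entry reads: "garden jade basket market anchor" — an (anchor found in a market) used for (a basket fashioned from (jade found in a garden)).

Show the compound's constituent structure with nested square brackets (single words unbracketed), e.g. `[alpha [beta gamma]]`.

[[[garden jade] basket] [market anchor]]

The outermost head in the paraphrase is "anchor" (specifically "market anchor"), modified by "garden jade basket".
"garden jade basket" → head "basket", modifier "garden jade".
"garden jade" → head "jade", modifier "garden".
"market anchor" → head "anchor", modifier "market".
So the structure is [[[garden jade] basket] [market anchor]].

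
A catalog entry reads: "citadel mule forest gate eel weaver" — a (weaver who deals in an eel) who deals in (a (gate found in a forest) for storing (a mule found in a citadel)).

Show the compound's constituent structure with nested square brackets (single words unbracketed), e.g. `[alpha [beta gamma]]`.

[[[citadel mule] [forest gate]] [eel weaver]]

Whole compound: head "weaver" (specifically "eel weaver"), modifier "citadel mule forest gate".
Within "citadel mule forest gate", the head is "gate" (specifically "forest gate") and the modifier is "citadel mule".
Within "citadel mule", the head is "mule" and the modifier is "citadel".
Within "forest gate", the head is "gate" and the modifier is "forest".
Within "eel weaver", the head is "weaver" and the modifier is "eel".
Putting it together: [[[citadel mule] [forest gate]] [eel weaver]].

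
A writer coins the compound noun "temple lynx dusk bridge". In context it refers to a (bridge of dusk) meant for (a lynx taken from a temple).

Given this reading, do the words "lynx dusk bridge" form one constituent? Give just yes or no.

no

The top-level split is [temple lynx] [dusk bridge]; the full structure is [[temple lynx] [dusk bridge]].
"lynx dusk bridge" straddles a constituent boundary, so it is not a single unit.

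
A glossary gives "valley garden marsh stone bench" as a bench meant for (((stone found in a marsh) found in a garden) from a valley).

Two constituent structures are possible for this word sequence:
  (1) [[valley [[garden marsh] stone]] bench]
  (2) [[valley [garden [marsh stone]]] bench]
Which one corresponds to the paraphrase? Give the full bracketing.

[[valley [garden [marsh stone]]] bench]

The paraphrase's head is the "bench" part ("bench"); its modifier is "valley garden marsh stone".
That top-level split, carried through the inner groups, gives [[valley [garden [marsh stone]]] bench].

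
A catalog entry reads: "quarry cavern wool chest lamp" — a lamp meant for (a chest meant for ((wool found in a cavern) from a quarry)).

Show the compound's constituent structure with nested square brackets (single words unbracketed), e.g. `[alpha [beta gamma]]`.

The outermost head in the paraphrase is "lamp", modified by "quarry cavern wool chest".
"quarry cavern wool chest" → head "chest", modifier "quarry cavern wool".
"quarry cavern wool" → head "wool" (specifically "cavern wool"), modifier "quarry".
"cavern wool" → head "wool", modifier "cavern".
So the structure is [[[quarry [cavern wool]] chest] lamp].

[[[quarry [cavern wool]] chest] lamp]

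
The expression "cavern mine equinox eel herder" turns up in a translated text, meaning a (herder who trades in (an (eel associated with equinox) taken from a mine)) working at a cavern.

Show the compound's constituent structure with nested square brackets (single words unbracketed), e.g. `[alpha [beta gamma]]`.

Whole compound: head "herder" (specifically "mine equinox eel herder"), modifier "cavern".
Inside "mine equinox eel herder": head "herder", modifier "mine equinox eel".
Inside "mine equinox eel": head "eel" (specifically "equinox eel"), modifier "mine".
Inside "equinox eel": head "eel", modifier "equinox".
Assembled: [cavern [[mine [equinox eel]] herder]].

[cavern [[mine [equinox eel]] herder]]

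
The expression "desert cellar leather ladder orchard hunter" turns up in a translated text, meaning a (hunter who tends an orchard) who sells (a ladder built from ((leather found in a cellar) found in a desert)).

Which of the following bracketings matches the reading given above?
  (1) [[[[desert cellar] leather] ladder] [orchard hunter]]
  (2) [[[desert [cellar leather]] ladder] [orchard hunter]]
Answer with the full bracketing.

[[[desert [cellar leather]] ladder] [orchard hunter]]

The paraphrase's head is the "hunter" part ("orchard hunter"); its modifier is "desert cellar leather ladder".
That top-level split, carried through the inner groups, gives [[[desert [cellar leather]] ladder] [orchard hunter]].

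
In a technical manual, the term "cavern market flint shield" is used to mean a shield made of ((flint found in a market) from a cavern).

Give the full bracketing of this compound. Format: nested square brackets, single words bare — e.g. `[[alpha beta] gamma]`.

Overall it is a kind of shield; the modifier is "cavern market flint".
Inside "cavern market flint": head "flint" (specifically "market flint"), modifier "cavern".
Inside "market flint": head "flint", modifier "market".
Assembled: [[cavern [market flint]] shield].

[[cavern [market flint]] shield]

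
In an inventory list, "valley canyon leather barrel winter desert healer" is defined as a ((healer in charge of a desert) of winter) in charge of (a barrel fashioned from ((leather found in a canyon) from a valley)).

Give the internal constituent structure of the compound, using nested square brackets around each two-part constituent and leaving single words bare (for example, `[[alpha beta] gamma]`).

Whole compound: head "healer" (specifically "winter desert healer"), modifier "valley canyon leather barrel".
Inside "valley canyon leather barrel": head "barrel", modifier "valley canyon leather".
Inside "valley canyon leather": head "leather" (specifically "canyon leather"), modifier "valley".
Inside "canyon leather": head "leather", modifier "canyon".
Inside "winter desert healer": head "healer" (specifically "desert healer"), modifier "winter".
Inside "desert healer": head "healer", modifier "desert".
Putting it together: [[[valley [canyon leather]] barrel] [winter [desert healer]]].

[[[valley [canyon leather]] barrel] [winter [desert healer]]]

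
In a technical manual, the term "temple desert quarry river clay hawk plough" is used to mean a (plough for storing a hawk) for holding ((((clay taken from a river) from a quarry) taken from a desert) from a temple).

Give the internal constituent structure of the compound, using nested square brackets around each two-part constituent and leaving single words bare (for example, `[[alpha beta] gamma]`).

[[temple [desert [quarry [river clay]]]] [hawk plough]]

Whole compound: head "plough" (specifically "hawk plough"), modifier "temple desert quarry river clay".
Inside "temple desert quarry river clay": head "clay" (specifically "desert quarry river clay"), modifier "temple".
Inside "desert quarry river clay": head "clay" (specifically "quarry river clay"), modifier "desert".
Inside "quarry river clay": head "clay" (specifically "river clay"), modifier "quarry".
Inside "river clay": head "clay", modifier "river".
Inside "hawk plough": head "plough", modifier "hawk".
Assembled: [[temple [desert [quarry [river clay]]]] [hawk plough]].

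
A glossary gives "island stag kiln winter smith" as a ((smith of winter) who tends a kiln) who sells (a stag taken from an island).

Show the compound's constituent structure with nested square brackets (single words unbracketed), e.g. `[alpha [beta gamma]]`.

[[island stag] [kiln [winter smith]]]

Overall it is a kind of smith (specifically "kiln winter smith"); the modifier is "island stag".
Within "island stag", the head is "stag" and the modifier is "island".
Within "kiln winter smith", the head is "smith" (specifically "winter smith") and the modifier is "kiln".
Within "winter smith", the head is "smith" and the modifier is "winter".
Assembled: [[island stag] [kiln [winter smith]]].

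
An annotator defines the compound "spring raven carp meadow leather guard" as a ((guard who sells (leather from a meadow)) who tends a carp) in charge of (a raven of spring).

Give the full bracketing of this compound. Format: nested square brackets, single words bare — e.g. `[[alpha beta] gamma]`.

Overall it is a kind of guard (specifically "carp meadow leather guard"); the modifier is "spring raven".
"spring raven" → head "raven", modifier "spring".
"carp meadow leather guard" → head "guard" (specifically "meadow leather guard"), modifier "carp".
"meadow leather guard" → head "guard", modifier "meadow leather".
"meadow leather" → head "leather", modifier "meadow".
So the structure is [[spring raven] [carp [[meadow leather] guard]]].

[[spring raven] [carp [[meadow leather] guard]]]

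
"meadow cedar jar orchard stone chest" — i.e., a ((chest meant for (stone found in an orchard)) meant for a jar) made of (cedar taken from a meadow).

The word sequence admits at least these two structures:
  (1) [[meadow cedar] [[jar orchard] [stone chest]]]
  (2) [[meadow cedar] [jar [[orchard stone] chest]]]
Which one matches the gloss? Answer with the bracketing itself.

[[meadow cedar] [jar [[orchard stone] chest]]]

The paraphrase's head is the "chest" part ("jar orchard stone chest"); its modifier is "meadow cedar".
That top-level split, carried through the inner groups, gives [[meadow cedar] [jar [[orchard stone] chest]]].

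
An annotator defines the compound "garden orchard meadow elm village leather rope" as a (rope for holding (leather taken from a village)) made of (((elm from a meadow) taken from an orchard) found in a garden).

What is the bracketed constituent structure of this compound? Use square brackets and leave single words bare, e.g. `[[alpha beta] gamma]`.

The outermost head in the paraphrase is "rope" (specifically "village leather rope"), modified by "garden orchard meadow elm".
Inside "garden orchard meadow elm": head "elm" (specifically "orchard meadow elm"), modifier "garden".
Inside "orchard meadow elm": head "elm" (specifically "meadow elm"), modifier "orchard".
Inside "meadow elm": head "elm", modifier "meadow".
Inside "village leather rope": head "rope", modifier "village leather".
Inside "village leather": head "leather", modifier "village".
Putting it together: [[garden [orchard [meadow elm]]] [[village leather] rope]].

[[garden [orchard [meadow elm]]] [[village leather] rope]]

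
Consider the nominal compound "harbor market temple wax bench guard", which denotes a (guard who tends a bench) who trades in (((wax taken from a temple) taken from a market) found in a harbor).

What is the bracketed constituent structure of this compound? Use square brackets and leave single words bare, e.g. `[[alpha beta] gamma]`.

The outermost head in the paraphrase is "guard" (specifically "bench guard"), modified by "harbor market temple wax".
Within "harbor market temple wax", the head is "wax" (specifically "market temple wax") and the modifier is "harbor".
Within "market temple wax", the head is "wax" (specifically "temple wax") and the modifier is "market".
Within "temple wax", the head is "wax" and the modifier is "temple".
Within "bench guard", the head is "guard" and the modifier is "bench".
Assembled: [[harbor [market [temple wax]]] [bench guard]].

[[harbor [market [temple wax]]] [bench guard]]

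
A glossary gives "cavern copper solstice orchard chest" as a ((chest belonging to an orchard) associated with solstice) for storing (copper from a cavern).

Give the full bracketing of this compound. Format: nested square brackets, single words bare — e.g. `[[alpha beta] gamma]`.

[[cavern copper] [solstice [orchard chest]]]

The outermost head in the paraphrase is "chest" (specifically "solstice orchard chest"), modified by "cavern copper".
"cavern copper" → head "copper", modifier "cavern".
"solstice orchard chest" → head "chest" (specifically "orchard chest"), modifier "solstice".
"orchard chest" → head "chest", modifier "orchard".
Assembled: [[cavern copper] [solstice [orchard chest]]].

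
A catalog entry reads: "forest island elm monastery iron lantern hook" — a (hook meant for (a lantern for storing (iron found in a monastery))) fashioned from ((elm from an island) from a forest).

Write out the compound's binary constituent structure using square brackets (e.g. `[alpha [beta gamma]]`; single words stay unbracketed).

At the top level: head "hook" (specifically "monastery iron lantern hook"); modifier "forest island elm".
"forest island elm" → head "elm" (specifically "island elm"), modifier "forest".
"island elm" → head "elm", modifier "island".
"monastery iron lantern hook" → head "hook", modifier "monastery iron lantern".
"monastery iron lantern" → head "lantern", modifier "monastery iron".
"monastery iron" → head "iron", modifier "monastery".
Putting it together: [[forest [island elm]] [[[monastery iron] lantern] hook]].

[[forest [island elm]] [[[monastery iron] lantern] hook]]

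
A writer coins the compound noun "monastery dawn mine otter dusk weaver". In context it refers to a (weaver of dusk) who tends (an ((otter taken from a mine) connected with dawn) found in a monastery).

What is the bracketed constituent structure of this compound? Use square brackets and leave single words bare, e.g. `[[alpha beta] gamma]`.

[[monastery [dawn [mine otter]]] [dusk weaver]]

Overall it is a kind of weaver (specifically "dusk weaver"); the modifier is "monastery dawn mine otter".
Inside "monastery dawn mine otter": head "otter" (specifically "dawn mine otter"), modifier "monastery".
Inside "dawn mine otter": head "otter" (specifically "mine otter"), modifier "dawn".
Inside "mine otter": head "otter", modifier "mine".
Inside "dusk weaver": head "weaver", modifier "dusk".
Assembled: [[monastery [dawn [mine otter]]] [dusk weaver]].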